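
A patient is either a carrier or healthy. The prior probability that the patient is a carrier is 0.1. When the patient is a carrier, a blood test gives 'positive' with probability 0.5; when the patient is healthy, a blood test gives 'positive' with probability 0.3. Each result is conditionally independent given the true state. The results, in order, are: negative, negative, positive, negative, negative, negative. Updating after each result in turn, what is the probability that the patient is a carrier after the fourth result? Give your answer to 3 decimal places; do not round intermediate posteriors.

0.063

Apply Bayes' rule sequentially, carrying P(carrier) forward.
After 'negative': P(carrier) = 0.5·0.1000 / (0.5·0.1000 + 0.7·0.9000) ≈ 0.0735
After 'negative': P(carrier) = 0.5·0.0735 / (0.5·0.0735 + 0.7·0.9265) ≈ 0.0536
After 'positive': P(carrier) = 0.5·0.0536 / (0.5·0.0536 + 0.3·0.9464) ≈ 0.0863
After 'negative': P(carrier) = 0.5·0.0863 / (0.5·0.0863 + 0.7·0.9137) ≈ 0.0632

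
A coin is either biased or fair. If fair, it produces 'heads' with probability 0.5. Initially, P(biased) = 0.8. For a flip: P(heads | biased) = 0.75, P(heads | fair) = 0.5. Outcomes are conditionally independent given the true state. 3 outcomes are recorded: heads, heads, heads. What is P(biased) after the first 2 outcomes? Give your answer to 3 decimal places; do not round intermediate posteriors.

0.900

Each posterior becomes the prior for the next update.
After 'heads': P(biased) = 0.75·0.8000 / (0.75·0.8000 + 0.5·0.2000) ≈ 0.8571
After 'heads': P(biased) = 0.75·0.8571 / (0.75·0.8571 + 0.5·0.1429) ≈ 0.9000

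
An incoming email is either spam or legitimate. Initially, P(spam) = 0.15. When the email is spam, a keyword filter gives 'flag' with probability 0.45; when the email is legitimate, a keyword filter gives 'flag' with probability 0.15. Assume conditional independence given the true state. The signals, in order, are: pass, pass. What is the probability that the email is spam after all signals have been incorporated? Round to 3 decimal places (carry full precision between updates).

0.069

After 'pass': P(spam) = 0.55·0.1500 / (0.55·0.1500 + 0.85·0.8500) ≈ 0.1025
After 'pass': P(spam) = 0.55·0.1025 / (0.55·0.1025 + 0.85·0.8975) ≈ 0.0688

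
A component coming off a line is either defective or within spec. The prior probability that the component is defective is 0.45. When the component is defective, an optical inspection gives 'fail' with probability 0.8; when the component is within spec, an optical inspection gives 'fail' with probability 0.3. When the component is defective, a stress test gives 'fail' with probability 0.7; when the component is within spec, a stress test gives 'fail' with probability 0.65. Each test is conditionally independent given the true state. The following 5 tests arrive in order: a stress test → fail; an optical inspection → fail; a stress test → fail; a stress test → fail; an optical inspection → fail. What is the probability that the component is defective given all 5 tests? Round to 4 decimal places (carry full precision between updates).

Each posterior becomes the prior for the next update.
After a stress test='fail': P(defective) = 0.7·0.4500 / (0.7·0.4500 + 0.65·0.5500) ≈ 0.4684
After an optical inspection='fail': P(defective) = 0.8·0.4684 / (0.8·0.4684 + 0.3·0.5316) ≈ 0.7015
After a stress test='fail': P(defective) = 0.7·0.7015 / (0.7·0.7015 + 0.65·0.2985) ≈ 0.7167
After a stress test='fail': P(defective) = 0.7·0.7167 / (0.7·0.7167 + 0.65·0.2833) ≈ 0.7315
After an optical inspection='fail': P(defective) = 0.8·0.7315 / (0.8·0.7315 + 0.3·0.2685) ≈ 0.8790

0.8790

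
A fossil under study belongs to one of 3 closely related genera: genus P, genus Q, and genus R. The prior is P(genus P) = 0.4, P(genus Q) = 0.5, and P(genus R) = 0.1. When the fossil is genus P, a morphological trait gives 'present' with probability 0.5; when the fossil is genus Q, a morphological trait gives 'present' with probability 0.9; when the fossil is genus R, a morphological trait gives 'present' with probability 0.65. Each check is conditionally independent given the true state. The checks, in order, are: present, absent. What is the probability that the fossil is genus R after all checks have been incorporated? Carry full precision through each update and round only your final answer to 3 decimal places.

After 'present': normaliser = 0.5·0.4000 + 0.9·0.5000 + 0.65·0.1000; P(genus P) ≈ 0.2797, P(genus Q) ≈ 0.6294, P(genus R) ≈ 0.0909
After 'absent': normaliser = 0.5·0.2797 + 0.1·0.6294 + 0.35·0.0909; P(genus P) ≈ 0.5961, P(genus Q) ≈ 0.2683, P(genus R) ≈ 0.1356

0.136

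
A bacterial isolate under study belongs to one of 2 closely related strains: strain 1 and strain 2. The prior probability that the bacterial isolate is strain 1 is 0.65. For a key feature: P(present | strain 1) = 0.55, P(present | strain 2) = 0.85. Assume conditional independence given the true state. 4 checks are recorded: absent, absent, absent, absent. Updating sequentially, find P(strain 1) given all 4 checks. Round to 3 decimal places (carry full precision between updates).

0.993

After 'absent': P(strain 1) = 0.45·0.6500 / (0.45·0.6500 + 0.15·0.3500) ≈ 0.8478
After 'absent': P(strain 1) = 0.45·0.8478 / (0.45·0.8478 + 0.15·0.1522) ≈ 0.9435
After 'absent': P(strain 1) = 0.45·0.9435 / (0.45·0.9435 + 0.15·0.0565) ≈ 0.9804
After 'absent': P(strain 1) = 0.45·0.9804 / (0.45·0.9804 + 0.15·0.0196) ≈ 0.9934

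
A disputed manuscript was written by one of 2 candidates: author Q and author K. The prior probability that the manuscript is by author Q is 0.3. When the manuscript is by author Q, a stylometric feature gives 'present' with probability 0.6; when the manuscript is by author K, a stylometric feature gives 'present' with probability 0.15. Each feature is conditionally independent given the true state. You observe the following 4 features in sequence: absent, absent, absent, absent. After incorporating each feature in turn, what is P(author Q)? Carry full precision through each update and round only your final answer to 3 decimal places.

After 'absent': P(author Q) = 0.4·0.3000 / (0.4·0.3000 + 0.85·0.7000) ≈ 0.1678
After 'absent': P(author Q) = 0.4·0.1678 / (0.4·0.1678 + 0.85·0.8322) ≈ 0.0867
After 'absent': P(author Q) = 0.4·0.0867 / (0.4·0.0867 + 0.85·0.9133) ≈ 0.0428
After 'absent': P(author Q) = 0.4·0.0428 / (0.4·0.0428 + 0.85·0.9572) ≈ 0.0206

0.021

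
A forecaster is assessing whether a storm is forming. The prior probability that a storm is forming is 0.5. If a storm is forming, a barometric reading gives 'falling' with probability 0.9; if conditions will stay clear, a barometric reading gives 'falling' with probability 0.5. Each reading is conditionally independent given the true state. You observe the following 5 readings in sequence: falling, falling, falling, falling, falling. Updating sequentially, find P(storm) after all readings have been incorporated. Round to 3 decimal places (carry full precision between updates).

Apply Bayes' rule sequentially, carrying P(storm) forward.
After 'falling': P(storm) = 0.9·0.5000 / (0.9·0.5000 + 0.5·0.5000) ≈ 0.6429
After 'falling': P(storm) = 0.9·0.6429 / (0.9·0.6429 + 0.5·0.3571) ≈ 0.7642
After 'falling': P(storm) = 0.9·0.7642 / (0.9·0.7642 + 0.5·0.2358) ≈ 0.8536
After 'falling': P(storm) = 0.9·0.8536 / (0.9·0.8536 + 0.5·0.1464) ≈ 0.9130
After 'falling': P(storm) = 0.9·0.9130 / (0.9·0.9130 + 0.5·0.0870) ≈ 0.9497

0.950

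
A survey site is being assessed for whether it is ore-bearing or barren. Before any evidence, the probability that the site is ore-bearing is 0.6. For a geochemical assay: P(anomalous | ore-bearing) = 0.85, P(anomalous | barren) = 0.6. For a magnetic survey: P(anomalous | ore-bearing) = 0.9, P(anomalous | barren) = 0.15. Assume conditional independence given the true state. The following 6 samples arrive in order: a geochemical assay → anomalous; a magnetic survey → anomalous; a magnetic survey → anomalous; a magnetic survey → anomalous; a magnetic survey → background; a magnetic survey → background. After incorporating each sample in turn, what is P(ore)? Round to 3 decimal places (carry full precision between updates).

After a geochemical assay='anomalous': P(ore) = 0.85·0.6000 / (0.85·0.6000 + 0.6·0.4000) ≈ 0.6800
After a magnetic survey='anomalous': P(ore) = 0.9·0.6800 / (0.9·0.6800 + 0.15·0.3200) ≈ 0.9273
After a magnetic survey='anomalous': P(ore) = 0.9·0.9273 / (0.9·0.9273 + 0.15·0.0727) ≈ 0.9871
After a magnetic survey='anomalous': P(ore) = 0.9·0.9871 / (0.9·0.9871 + 0.15·0.0129) ≈ 0.9978
After a magnetic survey='background': P(ore) = 0.1·0.9978 / (0.1·0.9978 + 0.85·0.0022) ≈ 0.9818
After a magnetic survey='background': P(ore) = 0.1·0.9818 / (0.1·0.9818 + 0.85·0.0182) ≈ 0.8640

0.864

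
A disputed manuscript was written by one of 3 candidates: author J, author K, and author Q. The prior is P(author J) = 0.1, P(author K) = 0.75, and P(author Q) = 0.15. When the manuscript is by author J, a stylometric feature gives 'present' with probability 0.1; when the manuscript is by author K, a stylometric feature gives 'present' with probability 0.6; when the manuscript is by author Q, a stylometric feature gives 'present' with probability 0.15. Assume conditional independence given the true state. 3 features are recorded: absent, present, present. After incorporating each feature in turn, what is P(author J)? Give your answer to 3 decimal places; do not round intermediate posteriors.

Each posterior becomes the prior for the next update.
After 'absent': normaliser = 0.9·0.1000 + 0.4·0.7500 + 0.85·0.1500; P(author J) ≈ 0.1739, P(author K) ≈ 0.5797, P(author Q) ≈ 0.2464
After 'present': normaliser = 0.1·0.1739 + 0.6·0.5797 + 0.15·0.2464; P(author J) ≈ 0.0432, P(author K) ≈ 0.8649, P(author Q) ≈ 0.0919
After 'present': normaliser = 0.1·0.0432 + 0.6·0.8649 + 0.15·0.0919; P(author J) ≈ 0.0081, P(author K) ≈ 0.9663, P(author Q) ≈ 0.0257

0.008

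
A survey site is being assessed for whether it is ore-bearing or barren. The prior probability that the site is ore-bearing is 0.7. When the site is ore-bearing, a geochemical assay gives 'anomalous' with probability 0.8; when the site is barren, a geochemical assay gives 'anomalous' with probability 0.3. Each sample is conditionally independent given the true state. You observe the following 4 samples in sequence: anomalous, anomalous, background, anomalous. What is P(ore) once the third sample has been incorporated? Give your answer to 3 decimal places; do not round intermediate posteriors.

0.826

After 'anomalous': P(ore) = 0.8·0.7000 / (0.8·0.7000 + 0.3·0.3000) ≈ 0.8615
After 'anomalous': P(ore) = 0.8·0.8615 / (0.8·0.8615 + 0.3·0.1385) ≈ 0.9432
After 'background': P(ore) = 0.2·0.9432 / (0.2·0.9432 + 0.7·0.0568) ≈ 0.8258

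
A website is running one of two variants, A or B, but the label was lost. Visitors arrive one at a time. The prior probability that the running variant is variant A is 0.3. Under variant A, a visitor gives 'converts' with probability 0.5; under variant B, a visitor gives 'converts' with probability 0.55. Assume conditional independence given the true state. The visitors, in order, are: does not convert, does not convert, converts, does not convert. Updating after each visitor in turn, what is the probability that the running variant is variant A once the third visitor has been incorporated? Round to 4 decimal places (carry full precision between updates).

0.3248

After 'does not convert': P(A) = 0.5·0.3000 / (0.5·0.3000 + 0.45·0.7000) ≈ 0.3226
After 'does not convert': P(A) = 0.5·0.3226 / (0.5·0.3226 + 0.45·0.6774) ≈ 0.3460
After 'converts': P(A) = 0.5·0.3460 / (0.5·0.3460 + 0.55·0.6540) ≈ 0.3248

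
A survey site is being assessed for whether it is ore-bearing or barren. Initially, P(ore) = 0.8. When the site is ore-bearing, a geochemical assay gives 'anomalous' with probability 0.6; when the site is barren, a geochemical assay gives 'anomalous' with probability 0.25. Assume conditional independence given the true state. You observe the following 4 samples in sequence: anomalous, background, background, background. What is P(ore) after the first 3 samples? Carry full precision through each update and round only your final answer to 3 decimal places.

0.732

Each posterior becomes the prior for the next update.
After 'anomalous': P(ore) = 0.6·0.8000 / (0.6·0.8000 + 0.25·0.2000) ≈ 0.9057
After 'background': P(ore) = 0.4·0.9057 / (0.4·0.9057 + 0.75·0.0943) ≈ 0.8366
After 'background': P(ore) = 0.4·0.8366 / (0.4·0.8366 + 0.75·0.1634) ≈ 0.7320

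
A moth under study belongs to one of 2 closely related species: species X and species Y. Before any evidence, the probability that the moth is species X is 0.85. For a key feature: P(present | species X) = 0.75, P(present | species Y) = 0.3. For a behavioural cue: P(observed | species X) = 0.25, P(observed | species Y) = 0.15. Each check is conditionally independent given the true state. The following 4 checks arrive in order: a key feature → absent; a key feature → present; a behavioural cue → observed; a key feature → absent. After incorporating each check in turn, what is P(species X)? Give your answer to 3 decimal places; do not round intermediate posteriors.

After a key feature='absent': P(species X) = 0.25·0.8500 / (0.25·0.8500 + 0.7·0.1500) ≈ 0.6693
After a key feature='present': P(species X) = 0.75·0.6693 / (0.75·0.6693 + 0.3·0.3307) ≈ 0.8350
After a behavioural cue='observed': P(species X) = 0.25·0.8350 / (0.25·0.8350 + 0.15·0.1650) ≈ 0.8940
After a key feature='absent': P(species X) = 0.25·0.8940 / (0.25·0.8940 + 0.7·0.1060) ≈ 0.7507

0.751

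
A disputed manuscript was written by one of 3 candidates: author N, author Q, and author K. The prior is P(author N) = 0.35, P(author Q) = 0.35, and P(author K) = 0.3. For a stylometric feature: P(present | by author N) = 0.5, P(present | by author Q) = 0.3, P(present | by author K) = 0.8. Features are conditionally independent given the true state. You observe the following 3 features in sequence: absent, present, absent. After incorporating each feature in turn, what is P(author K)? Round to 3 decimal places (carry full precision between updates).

0.092

Each posterior becomes the prior for the next update.
After 'absent': normaliser = 0.5·0.3500 + 0.7·0.3500 + 0.2·0.3000; P(author N) ≈ 0.3646, P(author Q) ≈ 0.5104, P(author K) ≈ 0.1250
After 'present': normaliser = 0.5·0.3646 + 0.3·0.5104 + 0.8·0.1250; P(author N) ≈ 0.4187, P(author Q) ≈ 0.3517, P(author K) ≈ 0.2297
After 'absent': normaliser = 0.5·0.4187 + 0.7·0.3517 + 0.2·0.2297; P(author N) ≈ 0.4175, P(author Q) ≈ 0.4909, P(author K) ≈ 0.0916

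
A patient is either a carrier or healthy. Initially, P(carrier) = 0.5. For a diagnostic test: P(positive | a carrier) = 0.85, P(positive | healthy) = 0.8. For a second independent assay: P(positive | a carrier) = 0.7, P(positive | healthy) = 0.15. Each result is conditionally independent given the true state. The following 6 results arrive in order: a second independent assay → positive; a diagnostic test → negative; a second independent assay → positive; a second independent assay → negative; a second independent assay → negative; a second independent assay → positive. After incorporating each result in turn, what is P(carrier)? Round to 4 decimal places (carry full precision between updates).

After a second independent assay='positive': P(carrier) = 0.7·0.5000 / (0.7·0.5000 + 0.15·0.5000) ≈ 0.8235
After a diagnostic test='negative': P(carrier) = 0.15·0.8235 / (0.15·0.8235 + 0.2·0.1765) ≈ 0.7778
After a second independent assay='positive': P(carrier) = 0.7·0.7778 / (0.7·0.7778 + 0.15·0.2222) ≈ 0.9423
After a second independent assay='negative': P(carrier) = 0.3·0.9423 / (0.3·0.9423 + 0.85·0.0577) ≈ 0.8522
After a second independent assay='negative': P(carrier) = 0.3·0.8522 / (0.3·0.8522 + 0.85·0.1478) ≈ 0.6705
After a second independent assay='positive': P(carrier) = 0.7·0.6705 / (0.7·0.6705 + 0.15·0.3295) ≈ 0.9047

0.9047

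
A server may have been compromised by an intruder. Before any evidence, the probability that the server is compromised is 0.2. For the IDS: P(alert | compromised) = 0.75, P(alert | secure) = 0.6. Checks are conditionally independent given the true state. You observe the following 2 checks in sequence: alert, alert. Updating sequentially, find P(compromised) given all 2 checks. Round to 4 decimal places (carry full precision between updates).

0.2809

Apply Bayes' rule sequentially, carrying P(compromised) forward.
After 'alert': P(compromised) = 0.75·0.2000 / (0.75·0.2000 + 0.6·0.8000) ≈ 0.2381
After 'alert': P(compromised) = 0.75·0.2381 / (0.75·0.2381 + 0.6·0.7619) ≈ 0.2809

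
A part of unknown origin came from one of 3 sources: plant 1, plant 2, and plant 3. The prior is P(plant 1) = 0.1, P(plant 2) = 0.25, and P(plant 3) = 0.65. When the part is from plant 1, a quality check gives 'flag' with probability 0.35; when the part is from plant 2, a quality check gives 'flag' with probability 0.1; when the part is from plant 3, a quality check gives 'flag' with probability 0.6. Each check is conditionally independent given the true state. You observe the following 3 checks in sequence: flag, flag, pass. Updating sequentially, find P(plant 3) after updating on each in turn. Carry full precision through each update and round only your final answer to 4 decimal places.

0.9016

After 'flag': normaliser = 0.35·0.1000 + 0.1·0.2500 + 0.6·0.6500; P(plant 1) ≈ 0.0778, P(plant 2) ≈ 0.0556, P(plant 3) ≈ 0.8667
After 'flag': normaliser = 0.35·0.0778 + 0.1·0.0556 + 0.6·0.8667; P(plant 1) ≈ 0.0492, P(plant 2) ≈ 0.0101, P(plant 3) ≈ 0.9407
After 'pass': normaliser = 0.65·0.0492 + 0.9·0.0101 + 0.4·0.9407; P(plant 1) ≈ 0.0767, P(plant 2) ≈ 0.0217, P(plant 3) ≈ 0.9016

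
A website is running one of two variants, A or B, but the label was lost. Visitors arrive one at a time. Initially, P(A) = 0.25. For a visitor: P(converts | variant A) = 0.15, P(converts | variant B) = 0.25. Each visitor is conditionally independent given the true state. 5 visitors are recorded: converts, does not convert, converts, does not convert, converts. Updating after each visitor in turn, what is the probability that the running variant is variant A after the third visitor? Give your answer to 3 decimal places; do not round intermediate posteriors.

0.120

Each posterior becomes the prior for the next update.
After 'converts': P(A) = 0.15·0.2500 / (0.15·0.2500 + 0.25·0.7500) ≈ 0.1667
After 'does not convert': P(A) = 0.85·0.1667 / (0.85·0.1667 + 0.75·0.8333) ≈ 0.1848
After 'converts': P(A) = 0.15·0.1848 / (0.15·0.1848 + 0.25·0.8152) ≈ 0.1197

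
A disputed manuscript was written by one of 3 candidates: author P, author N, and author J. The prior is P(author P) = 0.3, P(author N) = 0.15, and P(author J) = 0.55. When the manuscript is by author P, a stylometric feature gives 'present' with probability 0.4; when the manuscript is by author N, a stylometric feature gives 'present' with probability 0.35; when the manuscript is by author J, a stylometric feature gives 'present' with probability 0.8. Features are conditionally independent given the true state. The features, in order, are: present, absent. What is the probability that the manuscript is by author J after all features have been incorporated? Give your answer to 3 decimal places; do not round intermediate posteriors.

0.453

After 'present': normaliser = 0.4·0.3000 + 0.35·0.1500 + 0.8·0.5500; P(author P) ≈ 0.1959, P(author N) ≈ 0.0857, P(author J) ≈ 0.7184
After 'absent': normaliser = 0.6·0.1959 + 0.65·0.0857 + 0.2·0.7184; P(author P) ≈ 0.3709, P(author N) ≈ 0.1758, P(author J) ≈ 0.4533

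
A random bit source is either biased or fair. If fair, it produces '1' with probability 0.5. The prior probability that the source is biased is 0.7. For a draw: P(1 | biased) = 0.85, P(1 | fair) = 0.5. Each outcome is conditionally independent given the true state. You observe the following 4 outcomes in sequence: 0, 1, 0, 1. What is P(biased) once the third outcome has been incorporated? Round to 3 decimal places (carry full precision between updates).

0.263

After '0': P(biased) = 0.15·0.7000 / (0.15·0.7000 + 0.5·0.3000) ≈ 0.4118
After '1': P(biased) = 0.85·0.4118 / (0.85·0.4118 + 0.5·0.5882) ≈ 0.5434
After '0': P(biased) = 0.15·0.5434 / (0.15·0.5434 + 0.5·0.4566) ≈ 0.2631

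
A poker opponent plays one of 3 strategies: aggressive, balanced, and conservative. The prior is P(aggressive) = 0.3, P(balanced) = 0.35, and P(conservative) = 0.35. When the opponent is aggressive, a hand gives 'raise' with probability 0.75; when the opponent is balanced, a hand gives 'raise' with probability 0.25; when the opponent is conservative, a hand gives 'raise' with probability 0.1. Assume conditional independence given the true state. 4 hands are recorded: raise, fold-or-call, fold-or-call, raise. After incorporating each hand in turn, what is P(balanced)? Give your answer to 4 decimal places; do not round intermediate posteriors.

After 'raise': normaliser = 0.75·0.3000 + 0.25·0.3500 + 0.1·0.3500; P(aggressive) ≈ 0.6475, P(balanced) ≈ 0.2518, P(conservative) ≈ 0.1007
After 'fold-or-call': normaliser = 0.25·0.6475 + 0.75·0.2518 + 0.9·0.1007; P(aggressive) ≈ 0.3667, P(balanced) ≈ 0.4279, P(conservative) ≈ 0.2054
After 'fold-or-call': normaliser = 0.25·0.3667 + 0.75·0.4279 + 0.9·0.2054; P(aggressive) ≈ 0.1535, P(balanced) ≈ 0.5371, P(conservative) ≈ 0.3094
After 'raise': normaliser = 0.75·0.1535 + 0.25·0.5371 + 0.1·0.3094; P(aggressive) ≈ 0.4106, P(balanced) ≈ 0.4790, P(conservative) ≈ 0.1104

0.4790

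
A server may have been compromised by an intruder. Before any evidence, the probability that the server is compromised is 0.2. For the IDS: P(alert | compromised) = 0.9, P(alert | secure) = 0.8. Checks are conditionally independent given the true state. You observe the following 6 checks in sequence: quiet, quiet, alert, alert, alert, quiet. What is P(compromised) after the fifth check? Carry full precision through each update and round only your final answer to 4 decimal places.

0.0817

After 'quiet': P(compromised) = 0.1·0.2000 / (0.1·0.2000 + 0.2·0.8000) ≈ 0.1111
After 'quiet': P(compromised) = 0.1·0.1111 / (0.1·0.1111 + 0.2·0.8889) ≈ 0.0588
After 'alert': P(compromised) = 0.9·0.0588 / (0.9·0.0588 + 0.8·0.9412) ≈ 0.0657
After 'alert': P(compromised) = 0.9·0.0657 / (0.9·0.0657 + 0.8·0.9343) ≈ 0.0733
After 'alert': P(compromised) = 0.9·0.0733 / (0.9·0.0733 + 0.8·0.9267) ≈ 0.0817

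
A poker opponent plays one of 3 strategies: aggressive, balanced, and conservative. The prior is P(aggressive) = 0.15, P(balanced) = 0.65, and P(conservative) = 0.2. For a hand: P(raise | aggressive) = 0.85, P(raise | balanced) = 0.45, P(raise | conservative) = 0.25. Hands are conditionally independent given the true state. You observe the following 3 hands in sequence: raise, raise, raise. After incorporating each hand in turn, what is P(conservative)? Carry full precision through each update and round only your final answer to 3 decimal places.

0.020

After 'raise': normaliser = 0.85·0.1500 + 0.45·0.6500 + 0.25·0.2000; P(aggressive) ≈ 0.2713, P(balanced) ≈ 0.6223, P(conservative) ≈ 0.1064
After 'raise': normaliser = 0.85·0.2713 + 0.45·0.6223 + 0.25·0.1064; P(aggressive) ≈ 0.4292, P(balanced) ≈ 0.5213, P(conservative) ≈ 0.0495
After 'raise': normaliser = 0.85·0.4292 + 0.45·0.5213 + 0.25·0.0495; P(aggressive) ≈ 0.5963, P(balanced) ≈ 0.3834, P(conservative) ≈ 0.0202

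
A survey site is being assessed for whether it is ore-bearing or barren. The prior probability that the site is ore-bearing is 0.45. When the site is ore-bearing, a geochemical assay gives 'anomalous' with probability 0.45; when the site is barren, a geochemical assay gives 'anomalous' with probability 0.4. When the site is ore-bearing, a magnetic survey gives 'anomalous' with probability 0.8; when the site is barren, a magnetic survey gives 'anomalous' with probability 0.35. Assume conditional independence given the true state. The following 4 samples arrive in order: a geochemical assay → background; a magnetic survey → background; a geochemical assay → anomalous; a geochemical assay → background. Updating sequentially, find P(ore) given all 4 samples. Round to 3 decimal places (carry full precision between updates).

Each posterior becomes the prior for the next update.
After a geochemical assay='background': P(ore) = 0.55·0.4500 / (0.55·0.4500 + 0.6·0.5500) ≈ 0.4286
After a magnetic survey='background': P(ore) = 0.2·0.4286 / (0.2·0.4286 + 0.65·0.5714) ≈ 0.1875
After a geochemical assay='anomalous': P(ore) = 0.45·0.1875 / (0.45·0.1875 + 0.4·0.8125) ≈ 0.2061
After a geochemical assay='background': P(ore) = 0.55·0.2061 / (0.55·0.2061 + 0.6·0.7939) ≈ 0.1922

0.192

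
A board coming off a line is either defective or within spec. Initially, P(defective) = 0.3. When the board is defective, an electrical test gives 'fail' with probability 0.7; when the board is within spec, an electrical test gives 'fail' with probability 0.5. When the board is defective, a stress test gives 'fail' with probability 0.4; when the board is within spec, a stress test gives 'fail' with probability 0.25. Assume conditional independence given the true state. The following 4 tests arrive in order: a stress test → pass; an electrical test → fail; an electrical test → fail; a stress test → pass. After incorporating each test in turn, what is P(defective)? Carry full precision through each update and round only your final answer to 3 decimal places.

0.350

After a stress test='pass': P(defective) = 0.6·0.3000 / (0.6·0.3000 + 0.75·0.7000) ≈ 0.2553
After an electrical test='fail': P(defective) = 0.7·0.2553 / (0.7·0.2553 + 0.5·0.7447) ≈ 0.3243
After an electrical test='fail': P(defective) = 0.7·0.3243 / (0.7·0.3243 + 0.5·0.6757) ≈ 0.4019
After a stress test='pass': P(defective) = 0.6·0.4019 / (0.6·0.4019 + 0.75·0.5981) ≈ 0.3496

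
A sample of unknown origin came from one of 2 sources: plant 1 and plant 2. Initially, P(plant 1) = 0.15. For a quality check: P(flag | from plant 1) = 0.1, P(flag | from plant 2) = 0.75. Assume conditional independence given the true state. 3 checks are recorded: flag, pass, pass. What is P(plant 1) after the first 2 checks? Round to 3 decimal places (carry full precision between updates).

Apply Bayes' rule sequentially, carrying P(plant 1) forward.
After 'flag': P(plant 1) = 0.1·0.1500 / (0.1·0.1500 + 0.75·0.8500) ≈ 0.0230
After 'pass': P(plant 1) = 0.9·0.0230 / (0.9·0.0230 + 0.25·0.9770) ≈ 0.0781

0.078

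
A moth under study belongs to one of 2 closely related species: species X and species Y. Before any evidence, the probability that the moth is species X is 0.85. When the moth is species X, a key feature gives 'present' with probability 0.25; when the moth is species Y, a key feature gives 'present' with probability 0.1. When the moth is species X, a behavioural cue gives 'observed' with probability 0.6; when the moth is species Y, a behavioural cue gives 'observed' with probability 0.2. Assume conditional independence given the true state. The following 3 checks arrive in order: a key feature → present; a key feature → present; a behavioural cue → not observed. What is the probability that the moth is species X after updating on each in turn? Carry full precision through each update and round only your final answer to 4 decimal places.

0.9465

After a key feature='present': P(species X) = 0.25·0.8500 / (0.25·0.8500 + 0.1·0.1500) ≈ 0.9341
After a key feature='present': P(species X) = 0.25·0.9341 / (0.25·0.9341 + 0.1·0.0659) ≈ 0.9725
After a behavioural cue='not observed': P(species X) = 0.4·0.9725 / (0.4·0.9725 + 0.8·0.0275) ≈ 0.9465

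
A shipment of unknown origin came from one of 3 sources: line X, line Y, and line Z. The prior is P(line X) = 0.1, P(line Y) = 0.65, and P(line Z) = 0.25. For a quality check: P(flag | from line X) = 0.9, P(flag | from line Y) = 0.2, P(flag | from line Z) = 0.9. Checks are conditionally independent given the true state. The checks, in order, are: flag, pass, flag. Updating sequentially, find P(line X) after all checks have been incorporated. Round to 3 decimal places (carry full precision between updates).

After 'flag': normaliser = 0.9·0.1000 + 0.2·0.6500 + 0.9·0.2500; P(line X) ≈ 0.2022, P(line Y) ≈ 0.2921, P(line Z) ≈ 0.5056
After 'pass': normaliser = 0.1·0.2022 + 0.8·0.2921 + 0.1·0.5056; P(line X) ≈ 0.0664, P(line Y) ≈ 0.7675, P(line Z) ≈ 0.1661
After 'flag': normaliser = 0.9·0.0664 + 0.2·0.7675 + 0.9·0.1661; P(line X) ≈ 0.1648, P(line Y) ≈ 0.4232, P(line Z) ≈ 0.4120

0.165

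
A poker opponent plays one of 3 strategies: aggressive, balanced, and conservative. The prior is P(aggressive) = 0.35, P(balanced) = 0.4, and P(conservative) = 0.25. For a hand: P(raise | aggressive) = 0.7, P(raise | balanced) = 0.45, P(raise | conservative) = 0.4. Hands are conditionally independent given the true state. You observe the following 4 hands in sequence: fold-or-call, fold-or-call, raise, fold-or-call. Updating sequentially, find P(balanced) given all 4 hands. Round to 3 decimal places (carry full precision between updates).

After 'fold-or-call': normaliser = 0.3·0.3500 + 0.55·0.4000 + 0.6·0.2500; P(aggressive) ≈ 0.2211, P(balanced) ≈ 0.4632, P(conservative) ≈ 0.3158
After 'fold-or-call': normaliser = 0.3·0.2211 + 0.55·0.4632 + 0.6·0.3158; P(aggressive) ≈ 0.1299, P(balanced) ≈ 0.4990, P(conservative) ≈ 0.3711
After 'raise': normaliser = 0.7·0.1299 + 0.45·0.4990 + 0.4·0.3711; P(aggressive) ≈ 0.1960, P(balanced) ≈ 0.4840, P(conservative) ≈ 0.3200
After 'fold-or-call': normaliser = 0.3·0.1960 + 0.55·0.4840 + 0.6·0.3200; P(aggressive) ≈ 0.1137, P(balanced) ≈ 0.5149, P(conservative) ≈ 0.3714

0.515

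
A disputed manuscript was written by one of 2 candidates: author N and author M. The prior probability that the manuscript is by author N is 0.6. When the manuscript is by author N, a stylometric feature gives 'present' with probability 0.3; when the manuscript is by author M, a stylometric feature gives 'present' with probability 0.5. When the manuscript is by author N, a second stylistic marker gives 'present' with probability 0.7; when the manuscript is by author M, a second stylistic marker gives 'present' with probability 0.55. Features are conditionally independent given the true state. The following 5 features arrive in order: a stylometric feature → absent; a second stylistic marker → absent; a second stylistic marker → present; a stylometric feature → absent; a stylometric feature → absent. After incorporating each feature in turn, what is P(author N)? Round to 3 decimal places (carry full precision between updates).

0.777

Each posterior becomes the prior for the next update.
After a stylometric feature='absent': P(author N) = 0.7·0.6000 / (0.7·0.6000 + 0.5·0.4000) ≈ 0.6774
After a second stylistic marker='absent': P(author N) = 0.3·0.6774 / (0.3·0.6774 + 0.45·0.3226) ≈ 0.5833
After a second stylistic marker='present': P(author N) = 0.7·0.5833 / (0.7·0.5833 + 0.55·0.4167) ≈ 0.6405
After a stylometric feature='absent': P(author N) = 0.7·0.6405 / (0.7·0.6405 + 0.5·0.3595) ≈ 0.7138
After a stylometric feature='absent': P(author N) = 0.7·0.7138 / (0.7·0.7138 + 0.5·0.2862) ≈ 0.7774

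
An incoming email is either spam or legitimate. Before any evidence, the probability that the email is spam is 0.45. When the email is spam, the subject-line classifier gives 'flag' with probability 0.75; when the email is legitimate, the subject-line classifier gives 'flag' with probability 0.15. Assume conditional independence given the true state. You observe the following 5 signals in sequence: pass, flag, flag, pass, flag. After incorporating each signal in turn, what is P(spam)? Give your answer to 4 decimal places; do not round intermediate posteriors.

0.8984

Apply Bayes' rule sequentially, carrying P(spam) forward.
After 'pass': P(spam) = 0.25·0.4500 / (0.25·0.4500 + 0.85·0.5500) ≈ 0.1940
After 'flag': P(spam) = 0.75·0.1940 / (0.75·0.1940 + 0.15·0.8060) ≈ 0.5461
After 'flag': P(spam) = 0.75·0.5461 / (0.75·0.5461 + 0.15·0.4539) ≈ 0.8575
After 'pass': P(spam) = 0.25·0.8575 / (0.25·0.8575 + 0.85·0.1425) ≈ 0.6389
After 'flag': P(spam) = 0.75·0.6389 / (0.75·0.6389 + 0.15·0.3611) ≈ 0.8984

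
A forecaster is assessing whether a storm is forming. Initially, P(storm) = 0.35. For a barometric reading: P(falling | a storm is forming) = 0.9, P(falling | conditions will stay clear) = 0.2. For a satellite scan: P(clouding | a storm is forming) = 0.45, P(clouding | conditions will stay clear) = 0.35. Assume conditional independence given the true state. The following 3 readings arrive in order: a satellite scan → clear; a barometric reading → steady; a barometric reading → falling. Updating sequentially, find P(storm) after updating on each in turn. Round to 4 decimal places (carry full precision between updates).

0.2040

After a satellite scan='clear': P(storm) = 0.55·0.3500 / (0.55·0.3500 + 0.65·0.6500) ≈ 0.3130
After a barometric reading='steady': P(storm) = 0.1·0.3130 / (0.1·0.3130 + 0.8·0.6870) ≈ 0.0539
After a barometric reading='falling': P(storm) = 0.9·0.0539 / (0.9·0.0539 + 0.2·0.9461) ≈ 0.2040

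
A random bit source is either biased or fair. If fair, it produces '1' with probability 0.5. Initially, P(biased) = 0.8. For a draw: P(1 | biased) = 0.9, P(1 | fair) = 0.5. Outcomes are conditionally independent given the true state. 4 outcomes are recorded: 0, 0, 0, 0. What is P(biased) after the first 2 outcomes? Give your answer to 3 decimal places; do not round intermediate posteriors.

After '0': P(biased) = 0.1·0.8000 / (0.1·0.8000 + 0.5·0.2000) ≈ 0.4444
After '0': P(biased) = 0.1·0.4444 / (0.1·0.4444 + 0.5·0.5556) ≈ 0.1379

0.138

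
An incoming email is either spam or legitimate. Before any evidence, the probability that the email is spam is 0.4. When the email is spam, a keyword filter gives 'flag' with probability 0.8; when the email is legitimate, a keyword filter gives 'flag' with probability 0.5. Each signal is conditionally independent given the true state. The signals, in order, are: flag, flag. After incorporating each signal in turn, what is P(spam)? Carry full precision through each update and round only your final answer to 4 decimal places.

After 'flag': P(spam) = 0.8·0.4000 / (0.8·0.4000 + 0.5·0.6000) ≈ 0.5161
After 'flag': P(spam) = 0.8·0.5161 / (0.8·0.5161 + 0.5·0.4839) ≈ 0.6305

0.6305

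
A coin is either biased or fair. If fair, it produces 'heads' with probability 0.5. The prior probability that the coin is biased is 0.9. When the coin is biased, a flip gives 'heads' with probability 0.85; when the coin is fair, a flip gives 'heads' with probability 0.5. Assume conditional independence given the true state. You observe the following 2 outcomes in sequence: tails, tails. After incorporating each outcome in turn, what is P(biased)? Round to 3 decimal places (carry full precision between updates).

0.448

After 'tails': P(biased) = 0.15·0.9000 / (0.15·0.9000 + 0.5·0.1000) ≈ 0.7297
After 'tails': P(biased) = 0.15·0.7297 / (0.15·0.7297 + 0.5·0.2703) ≈ 0.4475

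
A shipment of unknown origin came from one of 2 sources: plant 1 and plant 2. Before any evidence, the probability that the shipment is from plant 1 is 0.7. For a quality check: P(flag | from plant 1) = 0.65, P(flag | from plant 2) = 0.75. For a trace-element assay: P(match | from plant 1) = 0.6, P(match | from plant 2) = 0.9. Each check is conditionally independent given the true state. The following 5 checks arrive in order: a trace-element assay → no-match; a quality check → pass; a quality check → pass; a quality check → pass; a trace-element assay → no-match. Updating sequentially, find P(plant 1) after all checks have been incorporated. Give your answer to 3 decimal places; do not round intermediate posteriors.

After a trace-element assay='no-match': P(plant 1) = 0.4·0.7000 / (0.4·0.7000 + 0.1·0.3000) ≈ 0.9032
After a quality check='pass': P(plant 1) = 0.35·0.9032 / (0.35·0.9032 + 0.25·0.0968) ≈ 0.9289
After a quality check='pass': P(plant 1) = 0.35·0.9289 / (0.35·0.9289 + 0.25·0.0711) ≈ 0.9482
After a quality check='pass': P(plant 1) = 0.35·0.9482 / (0.35·0.9482 + 0.25·0.0518) ≈ 0.9624
After a trace-element assay='no-match': P(plant 1) = 0.4·0.9624 / (0.4·0.9624 + 0.1·0.0376) ≈ 0.9903

0.990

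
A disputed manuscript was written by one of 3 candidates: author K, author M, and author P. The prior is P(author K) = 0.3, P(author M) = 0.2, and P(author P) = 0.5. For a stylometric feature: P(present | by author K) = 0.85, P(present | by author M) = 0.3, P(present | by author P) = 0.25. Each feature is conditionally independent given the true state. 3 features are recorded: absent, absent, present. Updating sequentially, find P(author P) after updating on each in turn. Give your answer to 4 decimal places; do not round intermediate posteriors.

0.6668

After 'absent': normaliser = 0.15·0.3000 + 0.7·0.2000 + 0.75·0.5000; P(author K) ≈ 0.0804, P(author M) ≈ 0.2500, P(author P) ≈ 0.6696
After 'absent': normaliser = 0.15·0.0804 + 0.7·0.2500 + 0.75·0.6696; P(author K) ≈ 0.0175, P(author M) ≈ 0.2539, P(author P) ≈ 0.7286
After 'present': normaliser = 0.85·0.0175 + 0.3·0.2539 + 0.25·0.7286; P(author K) ≈ 0.0544, P(author M) ≈ 0.2788, P(author P) ≈ 0.6668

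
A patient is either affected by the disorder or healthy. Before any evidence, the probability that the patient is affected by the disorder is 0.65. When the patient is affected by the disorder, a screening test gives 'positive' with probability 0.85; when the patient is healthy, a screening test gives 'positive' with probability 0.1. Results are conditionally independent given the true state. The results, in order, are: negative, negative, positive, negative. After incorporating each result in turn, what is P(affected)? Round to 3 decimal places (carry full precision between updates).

0.068

After 'negative': P(affected) = 0.15·0.6500 / (0.15·0.6500 + 0.9·0.3500) ≈ 0.2364
After 'negative': P(affected) = 0.15·0.2364 / (0.15·0.2364 + 0.9·0.7636) ≈ 0.0491
After 'positive': P(affected) = 0.85·0.0491 / (0.85·0.0491 + 0.1·0.9509) ≈ 0.3048
After 'negative': P(affected) = 0.15·0.3048 / (0.15·0.3048 + 0.9·0.6952) ≈ 0.0681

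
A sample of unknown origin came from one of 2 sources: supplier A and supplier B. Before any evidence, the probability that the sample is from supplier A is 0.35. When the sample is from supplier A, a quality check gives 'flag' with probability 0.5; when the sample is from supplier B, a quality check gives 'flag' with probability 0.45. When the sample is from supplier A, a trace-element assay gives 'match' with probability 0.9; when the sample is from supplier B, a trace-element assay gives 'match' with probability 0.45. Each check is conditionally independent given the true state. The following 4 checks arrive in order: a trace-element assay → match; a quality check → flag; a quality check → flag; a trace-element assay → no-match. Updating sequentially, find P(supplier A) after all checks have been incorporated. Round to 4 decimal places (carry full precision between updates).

After a trace-element assay='match': P(supplier A) = 0.9·0.3500 / (0.9·0.3500 + 0.45·0.6500) ≈ 0.5185
After a quality check='flag': P(supplier A) = 0.5·0.5185 / (0.5·0.5185 + 0.45·0.4815) ≈ 0.5447
After a quality check='flag': P(supplier A) = 0.5·0.5447 / (0.5·0.5447 + 0.45·0.4553) ≈ 0.5707
After a trace-element assay='no-match': P(supplier A) = 0.1·0.5707 / (0.1·0.5707 + 0.55·0.4293) ≈ 0.1947

0.1947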